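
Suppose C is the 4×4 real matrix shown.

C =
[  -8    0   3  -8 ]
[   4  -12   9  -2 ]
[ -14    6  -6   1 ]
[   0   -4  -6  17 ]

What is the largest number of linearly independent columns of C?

Row reduce to echelon form.
R2 ← R2 + (1/2)·R1: [0, -12, 21/2, -6]
R3 ← R3 − (7/4)·R1: [0, 6, -45/4, 15]
R3 ← R3 + (1/2)·R2: [0, 0, -6, 12]
R4 ← R4 − (1/3)·R2: [0, 0, -19/2, 19]
R4 ← R4 − (19/12)·R3: [0, 0, 0, 0]
Echelon form has 3 nonzero rows, so rank(C) = 3.
The rank gives the maximum number of linearly independent columns: 3.

3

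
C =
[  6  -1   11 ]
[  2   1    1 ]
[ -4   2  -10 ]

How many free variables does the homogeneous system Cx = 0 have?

Row reduce to echelon form.
R2 ← R2 − (1/3)·R1: [0, 4/3, -8/3]
R3 ← R3 + (2/3)·R1: [0, 4/3, -8/3]
R3 ← R3 − R2: [0, 0, 0]
2 nonzero rows, so rank(C) = 2.
C has 3 columns; by rank–nullity, nullity = 3 − 2 = 1.

1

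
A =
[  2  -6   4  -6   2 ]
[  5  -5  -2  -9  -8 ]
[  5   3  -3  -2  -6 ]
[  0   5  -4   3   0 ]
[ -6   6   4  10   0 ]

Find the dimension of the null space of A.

Row reduce to echelon form.
R2 ← R2 − (5/2)·R1: [0, 10, -12, 6, -13]
R3 ← R3 − (5/2)·R1: [0, 18, -13, 13, -11]
R5 ← R5 + (3)·R1: [0, -12, 16, -8, 6]
R3 ← R3 − (9/5)·R2: [0, 0, 43/5, 11/5, 62/5]
R4 ← R4 − (1/2)·R2: [0, 0, 2, 0, 13/2]
R5 ← R5 + (6/5)·R2: [0, 0, 8/5, -4/5, -48/5]
R4 ← R4 − (10/43)·R3: [0, 0, 0, -22/43, 311/86]
R5 ← R5 − (8/43)·R3: [0, 0, 0, -52/43, -512/43]
R5 ← R5 − (26/11)·R4: [0, 0, 0, 0, -225/11]
5 nonzero rows, so rank(A) = 5.
A has 5 columns; by rank–nullity, nullity = 5 − 5 = 0.

0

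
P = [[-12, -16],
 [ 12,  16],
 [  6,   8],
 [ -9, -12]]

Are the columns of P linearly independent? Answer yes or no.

no

Row reduce P to echelon form.
R2 ← R2 + R1: [0, 0]
R3 ← R3 + (1/2)·R1: [0, 0]
R4 ← R4 − (3/4)·R1: [0, 0]
1 pivot among 2 columns.
Only 1 < 2 pivot columns, so the columns are linearly dependent.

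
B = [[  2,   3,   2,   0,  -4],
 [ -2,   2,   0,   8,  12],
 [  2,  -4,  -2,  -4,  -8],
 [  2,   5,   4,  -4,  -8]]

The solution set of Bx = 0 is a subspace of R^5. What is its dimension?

Row reduce to echelon form.
R2 ← R2 + R1: [0, 5, 2, 8, 8]
R3 ← R3 − R1: [0, -7, -4, -4, -4]
R4 ← R4 − R1: [0, 2, 2, -4, -4]
R3 ← R3 + (7/5)·R2: [0, 0, -6/5, 36/5, 36/5]
R4 ← R4 − (2/5)·R2: [0, 0, 6/5, -36/5, -36/5]
R4 ← R4 + R3: [0, 0, 0, 0, 0]
3 nonzero rows, so rank(B) = 3.
B has 5 columns; by rank–nullity, nullity = 5 − 3 = 2.

2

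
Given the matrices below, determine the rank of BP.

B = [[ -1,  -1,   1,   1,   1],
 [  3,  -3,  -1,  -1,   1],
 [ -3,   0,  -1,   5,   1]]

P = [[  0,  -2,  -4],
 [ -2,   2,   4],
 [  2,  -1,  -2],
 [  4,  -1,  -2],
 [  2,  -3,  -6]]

First compute BP:
[[ 10,  -5, -10],
 [  2, -13, -26],
 [ 20,  -1,  -2]]
Now row reduce the product.
R2 ← R2 − (1/5)·R1: [0, -12, -24]
R3 ← R3 − (2)·R1: [0, 9, 18]
R3 ← R3 + (3/4)·R2: [0, 0, 0]
2 nonzero rows, so rank(BP) = 2.

2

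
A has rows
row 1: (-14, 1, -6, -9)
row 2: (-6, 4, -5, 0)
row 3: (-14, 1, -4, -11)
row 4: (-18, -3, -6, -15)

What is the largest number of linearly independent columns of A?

Row reduce to echelon form.
R2 ← R2 − (3/7)·R1: [0, 25/7, -17/7, 27/7]
R3 ← R3 − R1: [0, 0, 2, -2]
R4 ← R4 − (9/7)·R1: [0, -30/7, 12/7, -24/7]
R4 ← R4 + (6/5)·R2: [0, 0, -6/5, 6/5]
R4 ← R4 + (3/5)·R3: [0, 0, 0, 0]
Echelon form has 3 nonzero rows, so rank(A) = 3.
The rank gives the maximum number of linearly independent columns: 3.

3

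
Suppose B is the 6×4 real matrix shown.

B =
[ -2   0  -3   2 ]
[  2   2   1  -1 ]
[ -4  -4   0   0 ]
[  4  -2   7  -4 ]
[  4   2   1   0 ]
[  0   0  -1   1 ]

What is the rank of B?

Row reduce to echelon form.
R2 ← R2 + R1: [0, 2, -2, 1]
R3 ← R3 − (2)·R1: [0, -4, 6, -4]
R4 ← R4 + (2)·R1: [0, -2, 1, 0]
R5 ← R5 + (2)·R1: [0, 2, -5, 4]
R3 ← R3 + (2)·R2: [0, 0, 2, -2]
R4 ← R4 + R2: [0, 0, -1, 1]
R5 ← R5 − R2: [0, 0, -3, 3]
R4 ← R4 + (1/2)·R3: [0, 0, 0, 0]
R5 ← R5 + (3/2)·R3: [0, 0, 0, 0]
R6 ← R6 + (1/2)·R3: [0, 0, 0, 0]
Echelon form has 3 nonzero rows, so rank(B) = 3.

3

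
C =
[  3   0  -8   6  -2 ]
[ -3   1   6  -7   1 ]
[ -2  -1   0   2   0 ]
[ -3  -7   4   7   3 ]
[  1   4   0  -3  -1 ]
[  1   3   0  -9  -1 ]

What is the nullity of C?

Row reduce to echelon form.
R2 ← R2 + R1: [0, 1, -2, -1, -1]
R3 ← R3 + (2/3)·R1: [0, -1, -16/3, 6, -4/3]
R4 ← R4 + R1: [0, -7, -4, 13, 1]
R5 ← R5 − (1/3)·R1: [0, 4, 8/3, -5, -1/3]
R6 ← R6 − (1/3)·R1: [0, 3, 8/3, -11, -1/3]
R3 ← R3 + R2: [0, 0, -22/3, 5, -7/3]
R4 ← R4 + (7)·R2: [0, 0, -18, 6, -6]
R5 ← R5 − (4)·R2: [0, 0, 32/3, -1, 11/3]
R6 ← R6 − (3)·R2: [0, 0, 26/3, -8, 8/3]
R4 ← R4 − (27/11)·R3: [0, 0, 0, -69/11, -3/11]
R5 ← R5 + (16/11)·R3: [0, 0, 0, 69/11, 3/11]
R6 ← R6 + (13/11)·R3: [0, 0, 0, -23/11, -1/11]
R5 ← R5 + R4: [0, 0, 0, 0, 0]
R6 ← R6 − (1/3)·R4: [0, 0, 0, 0, 0]
4 nonzero rows, so rank(C) = 4.
C has 5 columns; by rank–nullity, nullity = 5 − 4 = 1.

1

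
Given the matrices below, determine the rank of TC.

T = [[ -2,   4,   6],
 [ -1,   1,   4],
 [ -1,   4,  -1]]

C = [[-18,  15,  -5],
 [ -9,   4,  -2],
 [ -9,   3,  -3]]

3

First compute TC:
[[-54,   4, -16],
 [-27,   1,  -9],
 [ -9,  -2,   0]]
Now row reduce the product.
R2 ← R2 − (1/2)·R1: [0, -1, -1]
R3 ← R3 − (1/6)·R1: [0, -8/3, 8/3]
R3 ← R3 − (8/3)·R2: [0, 0, 16/3]
3 nonzero rows, so rank(TC) = 3.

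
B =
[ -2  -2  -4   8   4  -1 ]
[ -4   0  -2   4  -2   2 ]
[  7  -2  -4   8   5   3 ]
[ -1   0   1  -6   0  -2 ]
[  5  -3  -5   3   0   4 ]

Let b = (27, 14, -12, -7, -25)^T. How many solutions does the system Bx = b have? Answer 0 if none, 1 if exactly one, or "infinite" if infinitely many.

Row reduce the augmented matrix [B | b].
R2 ← R2 − (2)·R1: [0, 4, 6, -12, -10, 4, -40]
R3 ← R3 + (7/2)·R1: [0, -9, -18, 36, 19, -1/2, 165/2]
R4 ← R4 − (1/2)·R1: [0, 1, 3, -10, -2, -3/2, -41/2]
R5 ← R5 + (5/2)·R1: [0, -8, -15, 23, 10, 3/2, 85/2]
R3 ← R3 + (9/4)·R2: [0, 0, -9/2, 9, -7/2, 17/2, -15/2]
R4 ← R4 − (1/4)·R2: [0, 0, 3/2, -7, 1/2, -5/2, -21/2]
R5 ← R5 + (2)·R2: [0, 0, -3, -1, -10, 19/2, -75/2]
R4 ← R4 + (1/3)·R3: [0, 0, 0, -4, -2/3, 1/3, -13]
R5 ← R5 − (2/3)·R3: [0, 0, 0, -7, -23/3, 23/6, -65/2]
R5 ← R5 − (7/4)·R4: [0, 0, 0, 0, -13/2, 13/4, -39/4]
The echelon form has 5 nonzero rows, and every pivot lies in the first 6 columns, so rank(B) = rank([B|b]) = 5.
The system is consistent.
rank = 5 < 6 unknowns, so there are infinitely many solutions.

infinite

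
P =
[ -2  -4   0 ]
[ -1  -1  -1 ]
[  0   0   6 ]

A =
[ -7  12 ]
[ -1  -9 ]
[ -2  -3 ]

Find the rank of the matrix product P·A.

First compute PA:
[[ 18,  12],
 [ 10,   0],
 [-12, -18]]
Now row reduce the product.
R2 ← R2 − (5/9)·R1: [0, -20/3]
R3 ← R3 + (2/3)·R1: [0, -10]
R3 ← R3 − (3/2)·R2: [0, 0]
2 nonzero rows, so rank(PA) = 2.

2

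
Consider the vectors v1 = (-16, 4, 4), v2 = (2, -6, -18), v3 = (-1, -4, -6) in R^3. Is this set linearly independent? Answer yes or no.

Form the matrix with these vectors as rows and row reduce.
R2 ← R2 + (1/8)·R1: [0, -11/2, -35/2]
R3 ← R3 − (1/16)·R1: [0, -17/4, -25/4]
R3 ← R3 − (17/22)·R2: [0, 0, 80/11]
3 nonzero rows, so the 3 vectors span a space of dimension 3.
Since 3 = 3, the vectors are linearly independent.

yes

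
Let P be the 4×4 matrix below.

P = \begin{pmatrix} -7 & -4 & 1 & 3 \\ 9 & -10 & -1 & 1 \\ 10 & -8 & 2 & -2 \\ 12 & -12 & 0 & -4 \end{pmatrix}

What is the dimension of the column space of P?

4

Row reduce to echelon form.
R2 ← R2 + (9/7)·R1: [0, -106/7, 2/7, 34/7]
R3 ← R3 + (10/7)·R1: [0, -96/7, 24/7, 16/7]
R4 ← R4 + (12/7)·R1: [0, -132/7, 12/7, 8/7]
R3 ← R3 − (48/53)·R2: [0, 0, 168/53, -112/53]
R4 ← R4 − (66/53)·R2: [0, 0, 72/53, -260/53]
R4 ← R4 − (3/7)·R3: [0, 0, 0, -4]
Echelon form has 4 nonzero rows, so rank(P) = 4.
The column space has dimension equal to the rank: 4.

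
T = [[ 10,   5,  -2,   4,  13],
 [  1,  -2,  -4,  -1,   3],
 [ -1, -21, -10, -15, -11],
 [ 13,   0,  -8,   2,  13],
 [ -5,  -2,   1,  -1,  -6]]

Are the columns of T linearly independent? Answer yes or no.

Row reduce T to echelon form.
R2 ← R2 − (1/10)·R1: [0, -5/2, -19/5, -7/5, 17/10]
R3 ← R3 + (1/10)·R1: [0, -41/2, -51/5, -73/5, -97/10]
R4 ← R4 − (13/10)·R1: [0, -13/2, -27/5, -16/5, -39/10]
R5 ← R5 + (1/2)·R1: [0, 1/2, 0, 1, 1/2]
R3 ← R3 − (41/5)·R2: [0, 0, 524/25, -78/25, -591/25]
R4 ← R4 − (13/5)·R2: [0, 0, 112/25, 11/25, -208/25]
R5 ← R5 + (1/5)·R2: [0, 0, -19/25, 18/25, 21/25]
R4 ← R4 − (28/131)·R3: [0, 0, 0, 145/131, -428/131]
R5 ← R5 + (19/524)·R3: [0, 0, 0, 159/262, -9/524]
R5 ← R5 − (159/290)·R4: [0, 0, 0, 0, 1029/580]
5 pivots among 5 columns.
Every column is a pivot column, so the columns are linearly independent.

yes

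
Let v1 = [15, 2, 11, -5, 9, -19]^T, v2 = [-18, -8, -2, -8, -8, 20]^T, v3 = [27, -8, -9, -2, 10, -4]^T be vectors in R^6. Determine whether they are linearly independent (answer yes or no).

yes

Form the matrix with these vectors as rows and row reduce.
R2 ← R2 + (6/5)·R1: [0, -28/5, 56/5, -14, 14/5, -14/5]
R3 ← R3 − (9/5)·R1: [0, -58/5, -144/5, 7, -31/5, 151/5]
R3 ← R3 − (29/14)·R2: [0, 0, -52, 36, -12, 36]
3 nonzero rows, so the 3 vectors span a space of dimension 3.
Since 3 = 3, the vectors are linearly independent.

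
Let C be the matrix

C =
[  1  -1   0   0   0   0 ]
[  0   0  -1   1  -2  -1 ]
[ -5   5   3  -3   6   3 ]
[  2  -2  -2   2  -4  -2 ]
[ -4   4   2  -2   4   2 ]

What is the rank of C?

2

Row reduce to echelon form.
R3 ← R3 + (5)·R1: [0, 0, 3, -3, 6, 3]
R4 ← R4 − (2)·R1: [0, 0, -2, 2, -4, -2]
R5 ← R5 + (4)·R1: [0, 0, 2, -2, 4, 2]
R3 ← R3 + (3)·R2: [0, 0, 0, 0, 0, 0]
R4 ← R4 − (2)·R2: [0, 0, 0, 0, 0, 0]
R5 ← R5 + (2)·R2: [0, 0, 0, 0, 0, 0]
Echelon form has 2 nonzero rows, so rank(C) = 2.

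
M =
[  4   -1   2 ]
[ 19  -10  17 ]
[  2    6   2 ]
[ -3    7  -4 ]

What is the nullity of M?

Row reduce to echelon form.
R2 ← R2 − (19/4)·R1: [0, -21/4, 15/2]
R3 ← R3 − (1/2)·R1: [0, 13/2, 1]
R4 ← R4 + (3/4)·R1: [0, 25/4, -5/2]
R3 ← R3 + (26/21)·R2: [0, 0, 72/7]
R4 ← R4 + (25/21)·R2: [0, 0, 45/7]
R4 ← R4 − (5/8)·R3: [0, 0, 0]
3 nonzero rows, so rank(M) = 3.
M has 3 columns; by rank–nullity, nullity = 3 − 3 = 0.

0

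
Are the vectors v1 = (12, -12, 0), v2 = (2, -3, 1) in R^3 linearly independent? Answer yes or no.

Form the matrix with these vectors as rows and row reduce.
R2 ← R2 − (1/6)·R1: [0, -1, 1]
2 nonzero rows, so the 2 vectors span a space of dimension 2.
Since 2 = 2, the vectors are linearly independent.

yes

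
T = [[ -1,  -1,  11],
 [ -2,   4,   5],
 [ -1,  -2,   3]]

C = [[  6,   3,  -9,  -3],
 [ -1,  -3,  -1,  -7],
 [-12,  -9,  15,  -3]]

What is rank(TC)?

2

First compute TC:
[[-137, -99, 175, -23],
 [-76, -63,  89, -37],
 [-40, -24,  56,   8]]
Now row reduce the product.
R2 ← R2 − (76/137)·R1: [0, -1107/137, -1107/137, -3321/137]
R3 ← R3 − (40/137)·R1: [0, 672/137, 672/137, 2016/137]
R3 ← R3 + (224/369)·R2: [0, 0, 0, 0]
2 nonzero rows, so rank(TC) = 2.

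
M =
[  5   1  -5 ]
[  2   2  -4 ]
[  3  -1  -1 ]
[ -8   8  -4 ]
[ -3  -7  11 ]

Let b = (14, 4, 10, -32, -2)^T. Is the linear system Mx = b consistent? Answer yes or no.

yes

Row reduce the augmented matrix [M | b].
R2 ← R2 − (2/5)·R1: [0, 8/5, -2, -8/5]
R3 ← R3 − (3/5)·R1: [0, -8/5, 2, 8/5]
R4 ← R4 + (8/5)·R1: [0, 48/5, -12, -48/5]
R5 ← R5 + (3/5)·R1: [0, -32/5, 8, 32/5]
R3 ← R3 + R2: [0, 0, 0, 0]
R4 ← R4 − (6)·R2: [0, 0, 0, 0]
R5 ← R5 + (4)·R2: [0, 0, 0, 0]
The echelon form has 2 nonzero rows, and every pivot lies in the first 3 columns, so rank(M) = rank([M|b]) = 2.
The system is consistent.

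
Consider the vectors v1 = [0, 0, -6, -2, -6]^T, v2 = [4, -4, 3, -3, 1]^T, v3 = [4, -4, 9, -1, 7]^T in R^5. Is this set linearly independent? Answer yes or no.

no

Form the matrix with these vectors as rows and row reduce.
Swap R1 ↔ R2
R3 ← R3 − R1: [0, 0, 6, 2, 6]
R3 ← R3 + R2: [0, 0, 0, 0, 0]
2 nonzero rows, so the 3 vectors span a space of dimension 2.
Since 2 < 3, the vectors are linearly dependent.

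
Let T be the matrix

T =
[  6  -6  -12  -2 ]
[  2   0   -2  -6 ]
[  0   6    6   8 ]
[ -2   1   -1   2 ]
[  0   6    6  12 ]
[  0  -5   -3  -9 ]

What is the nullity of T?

0

Row reduce to echelon form.
R2 ← R2 − (1/3)·R1: [0, 2, 2, -16/3]
R4 ← R4 + (1/3)·R1: [0, -1, -5, 4/3]
R3 ← R3 − (3)·R2: [0, 0, 0, 24]
R4 ← R4 + (1/2)·R2: [0, 0, -4, -4/3]
R5 ← R5 − (3)·R2: [0, 0, 0, 28]
R6 ← R6 + (5/2)·R2: [0, 0, 2, -67/3]
Swap R3 ↔ R4
R6 ← R6 + (1/2)·R3: [0, 0, 0, -23]
R5 ← R5 − (7/6)·R4: [0, 0, 0, 0]
R6 ← R6 + (23/24)·R4: [0, 0, 0, 0]
4 nonzero rows, so rank(T) = 4.
T has 4 columns; by rank–nullity, nullity = 4 − 4 = 0.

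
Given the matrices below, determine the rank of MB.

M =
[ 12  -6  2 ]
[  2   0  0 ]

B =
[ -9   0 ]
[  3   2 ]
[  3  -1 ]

First compute MB:
[[-120, -14],
 [-18,   0]]
Now row reduce the product.
R2 ← R2 − (3/20)·R1: [0, 21/10]
2 nonzero rows, so rank(MB) = 2.

2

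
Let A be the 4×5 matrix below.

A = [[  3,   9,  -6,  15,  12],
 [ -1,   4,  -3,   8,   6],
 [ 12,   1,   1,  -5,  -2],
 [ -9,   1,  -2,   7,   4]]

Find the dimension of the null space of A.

3

Row reduce to echelon form.
R2 ← R2 + (1/3)·R1: [0, 7, -5, 13, 10]
R3 ← R3 − (4)·R1: [0, -35, 25, -65, -50]
R4 ← R4 + (3)·R1: [0, 28, -20, 52, 40]
R3 ← R3 + (5)·R2: [0, 0, 0, 0, 0]
R4 ← R4 − (4)·R2: [0, 0, 0, 0, 0]
2 nonzero rows, so rank(A) = 2.
A has 5 columns; by rank–nullity, nullity = 5 − 2 = 3.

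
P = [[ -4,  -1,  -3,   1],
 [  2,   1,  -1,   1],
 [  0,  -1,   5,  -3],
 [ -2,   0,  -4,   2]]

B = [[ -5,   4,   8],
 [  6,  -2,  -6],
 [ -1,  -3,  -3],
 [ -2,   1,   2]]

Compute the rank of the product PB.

2

First compute PB:
[[ 15,  -4, -15],
 [ -5,  10,  15],
 [ -5, -16, -15],
 [ 10,   6,   0]]
Now row reduce the product.
R2 ← R2 + (1/3)·R1: [0, 26/3, 10]
R3 ← R3 + (1/3)·R1: [0, -52/3, -20]
R4 ← R4 − (2/3)·R1: [0, 26/3, 10]
R3 ← R3 + (2)·R2: [0, 0, 0]
R4 ← R4 − R2: [0, 0, 0]
2 nonzero rows, so rank(PB) = 2.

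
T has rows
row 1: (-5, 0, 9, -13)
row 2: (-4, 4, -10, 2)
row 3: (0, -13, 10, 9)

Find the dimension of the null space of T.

1

Row reduce to echelon form.
R2 ← R2 − (4/5)·R1: [0, 4, -86/5, 62/5]
R3 ← R3 + (13/4)·R2: [0, 0, -459/10, 493/10]
3 nonzero rows, so rank(T) = 3.
T has 4 columns; by rank–nullity, nullity = 4 − 3 = 1.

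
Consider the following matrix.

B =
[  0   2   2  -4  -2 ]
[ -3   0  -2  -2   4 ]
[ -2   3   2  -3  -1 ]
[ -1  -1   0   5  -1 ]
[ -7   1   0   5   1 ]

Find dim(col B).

4

Row reduce to echelon form.
Swap R1 ↔ R2
R3 ← R3 − (2/3)·R1: [0, 3, 10/3, -5/3, -11/3]
R4 ← R4 − (1/3)·R1: [0, -1, 2/3, 17/3, -7/3]
R5 ← R5 − (7/3)·R1: [0, 1, 14/3, 29/3, -25/3]
R3 ← R3 − (3/2)·R2: [0, 0, 1/3, 13/3, -2/3]
R4 ← R4 + (1/2)·R2: [0, 0, 5/3, 11/3, -10/3]
R5 ← R5 − (1/2)·R2: [0, 0, 11/3, 35/3, -22/3]
R4 ← R4 − (5)·R3: [0, 0, 0, -18, 0]
R5 ← R5 − (11)·R3: [0, 0, 0, -36, 0]
R5 ← R5 − (2)·R4: [0, 0, 0, 0, 0]
Echelon form has 4 nonzero rows, so rank(B) = 4.
The column space has dimension equal to the rank: 4.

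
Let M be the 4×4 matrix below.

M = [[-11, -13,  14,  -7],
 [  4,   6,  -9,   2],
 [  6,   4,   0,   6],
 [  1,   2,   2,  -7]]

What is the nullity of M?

0

Row reduce to echelon form.
R2 ← R2 + (4/11)·R1: [0, 14/11, -43/11, -6/11]
R3 ← R3 + (6/11)·R1: [0, -34/11, 84/11, 24/11]
R4 ← R4 + (1/11)·R1: [0, 9/11, 36/11, -84/11]
R3 ← R3 + (17/7)·R2: [0, 0, -13/7, 6/7]
R4 ← R4 − (9/14)·R2: [0, 0, 81/14, -51/7]
R4 ← R4 + (81/26)·R3: [0, 0, 0, -60/13]
4 nonzero rows, so rank(M) = 4.
M has 4 columns; by rank–nullity, nullity = 4 − 4 = 0.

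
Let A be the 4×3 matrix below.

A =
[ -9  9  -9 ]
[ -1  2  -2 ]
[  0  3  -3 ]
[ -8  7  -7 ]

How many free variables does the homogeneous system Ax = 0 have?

Row reduce to echelon form.
R2 ← R2 − (1/9)·R1: [0, 1, -1]
R4 ← R4 − (8/9)·R1: [0, -1, 1]
R3 ← R3 − (3)·R2: [0, 0, 0]
R4 ← R4 + R2: [0, 0, 0]
2 nonzero rows, so rank(A) = 2.
A has 3 columns; by rank–nullity, nullity = 3 − 2 = 1.

1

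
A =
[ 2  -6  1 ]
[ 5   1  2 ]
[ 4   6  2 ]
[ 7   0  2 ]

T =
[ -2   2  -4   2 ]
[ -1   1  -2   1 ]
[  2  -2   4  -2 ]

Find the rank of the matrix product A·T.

1

First compute AT:
[[  4,  -4,   8,  -4],
 [ -7,   7, -14,   7],
 [-10,  10, -20,  10],
 [-10,  10, -20,  10]]
Now row reduce the product.
R2 ← R2 + (7/4)·R1: [0, 0, 0, 0]
R3 ← R3 + (5/2)·R1: [0, 0, 0, 0]
R4 ← R4 + (5/2)·R1: [0, 0, 0, 0]
1 nonzero row, so rank(AT) = 1.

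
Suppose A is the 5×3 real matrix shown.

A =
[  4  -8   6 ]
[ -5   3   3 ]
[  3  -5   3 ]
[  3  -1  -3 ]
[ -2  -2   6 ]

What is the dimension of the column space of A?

2

Row reduce to echelon form.
R2 ← R2 + (5/4)·R1: [0, -7, 21/2]
R3 ← R3 − (3/4)·R1: [0, 1, -3/2]
R4 ← R4 − (3/4)·R1: [0, 5, -15/2]
R5 ← R5 + (1/2)·R1: [0, -6, 9]
R3 ← R3 + (1/7)·R2: [0, 0, 0]
R4 ← R4 + (5/7)·R2: [0, 0, 0]
R5 ← R5 − (6/7)·R2: [0, 0, 0]
Echelon form has 2 nonzero rows, so rank(A) = 2.
The column space has dimension equal to the rank: 2.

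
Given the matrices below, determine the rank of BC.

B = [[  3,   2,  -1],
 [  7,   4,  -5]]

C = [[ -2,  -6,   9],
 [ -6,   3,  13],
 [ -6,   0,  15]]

First compute BC:
[[-12, -12,  38],
 [ -8, -30,  40]]
Now row reduce the product.
R2 ← R2 − (2/3)·R1: [0, -22, 44/3]
2 nonzero rows, so rank(BC) = 2.

2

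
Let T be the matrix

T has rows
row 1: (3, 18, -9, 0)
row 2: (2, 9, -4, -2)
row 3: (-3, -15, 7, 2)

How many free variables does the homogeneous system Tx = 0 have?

2

Row reduce to echelon form.
R2 ← R2 − (2/3)·R1: [0, -3, 2, -2]
R3 ← R3 + R1: [0, 3, -2, 2]
R3 ← R3 + R2: [0, 0, 0, 0]
2 nonzero rows, so rank(T) = 2.
T has 4 columns; by rank–nullity, nullity = 4 − 2 = 2.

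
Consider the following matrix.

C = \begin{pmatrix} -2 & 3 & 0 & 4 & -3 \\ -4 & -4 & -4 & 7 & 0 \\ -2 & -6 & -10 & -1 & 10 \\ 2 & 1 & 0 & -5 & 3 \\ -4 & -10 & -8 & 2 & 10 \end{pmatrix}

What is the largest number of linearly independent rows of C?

Row reduce to echelon form.
R2 ← R2 − (2)·R1: [0, -10, -4, -1, 6]
R3 ← R3 − R1: [0, -9, -10, -5, 13]
R4 ← R4 + R1: [0, 4, 0, -1, 0]
R5 ← R5 − (2)·R1: [0, -16, -8, -6, 16]
R3 ← R3 − (9/10)·R2: [0, 0, -32/5, -41/10, 38/5]
R4 ← R4 + (2/5)·R2: [0, 0, -8/5, -7/5, 12/5]
R5 ← R5 − (8/5)·R2: [0, 0, -8/5, -22/5, 32/5]
R4 ← R4 − (1/4)·R3: [0, 0, 0, -3/8, 1/2]
R5 ← R5 − (1/4)·R3: [0, 0, 0, -27/8, 9/2]
R5 ← R5 − (9)·R4: [0, 0, 0, 0, 0]
Echelon form has 4 nonzero rows, so rank(C) = 4.
The rank gives the maximum number of linearly independent rows: 4.

4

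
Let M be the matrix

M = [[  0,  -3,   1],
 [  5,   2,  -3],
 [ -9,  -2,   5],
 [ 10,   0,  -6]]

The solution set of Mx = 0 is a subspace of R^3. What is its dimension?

0

Row reduce to echelon form.
Swap R1 ↔ R2
R3 ← R3 + (9/5)·R1: [0, 8/5, -2/5]
R4 ← R4 − (2)·R1: [0, -4, 0]
R3 ← R3 + (8/15)·R2: [0, 0, 2/15]
R4 ← R4 − (4/3)·R2: [0, 0, -4/3]
R4 ← R4 + (10)·R3: [0, 0, 0]
3 nonzero rows, so rank(M) = 3.
M has 3 columns; by rank–nullity, nullity = 3 − 3 = 0.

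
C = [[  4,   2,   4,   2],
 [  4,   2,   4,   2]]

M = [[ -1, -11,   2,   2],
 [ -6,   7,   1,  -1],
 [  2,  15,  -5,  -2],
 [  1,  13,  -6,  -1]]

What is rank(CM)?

1

First compute CM:
[[ -6,  56, -22,  -4],
 [ -6,  56, -22,  -4]]
Now row reduce the product.
R2 ← R2 − R1: [0, 0, 0, 0]
1 nonzero row, so rank(CM) = 1.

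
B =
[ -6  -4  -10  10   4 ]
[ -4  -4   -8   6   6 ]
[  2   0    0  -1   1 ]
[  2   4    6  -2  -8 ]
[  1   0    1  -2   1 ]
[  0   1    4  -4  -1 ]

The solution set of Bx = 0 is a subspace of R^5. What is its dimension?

2

Row reduce to echelon form.
R2 ← R2 − (2/3)·R1: [0, -4/3, -4/3, -2/3, 10/3]
R3 ← R3 + (1/3)·R1: [0, -4/3, -10/3, 7/3, 7/3]
R4 ← R4 + (1/3)·R1: [0, 8/3, 8/3, 4/3, -20/3]
R5 ← R5 + (1/6)·R1: [0, -2/3, -2/3, -1/3, 5/3]
R3 ← R3 − R2: [0, 0, -2, 3, -1]
R4 ← R4 + (2)·R2: [0, 0, 0, 0, 0]
R5 ← R5 − (1/2)·R2: [0, 0, 0, 0, 0]
R6 ← R6 + (3/4)·R2: [0, 0, 3, -9/2, 3/2]
R6 ← R6 + (3/2)·R3: [0, 0, 0, 0, 0]
3 nonzero rows, so rank(B) = 3.
B has 5 columns; by rank–nullity, nullity = 5 − 3 = 2.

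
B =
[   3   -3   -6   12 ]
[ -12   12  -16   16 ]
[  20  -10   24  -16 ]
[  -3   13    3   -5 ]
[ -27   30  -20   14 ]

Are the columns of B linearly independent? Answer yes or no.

yes

Row reduce B to echelon form.
R2 ← R2 + (4)·R1: [0, 0, -40, 64]
R3 ← R3 − (20/3)·R1: [0, 10, 64, -96]
R4 ← R4 + R1: [0, 10, -3, 7]
R5 ← R5 + (9)·R1: [0, 3, -74, 122]
Swap R2 ↔ R3
R4 ← R4 − R2: [0, 0, -67, 103]
R5 ← R5 − (3/10)·R2: [0, 0, -466/5, 754/5]
R4 ← R4 − (67/40)·R3: [0, 0, 0, -21/5]
R5 ← R5 − (233/100)·R3: [0, 0, 0, 42/25]
R5 ← R5 + (2/5)·R4: [0, 0, 0, 0]
4 pivots among 4 columns.
Every column is a pivot column, so the columns are linearly independent.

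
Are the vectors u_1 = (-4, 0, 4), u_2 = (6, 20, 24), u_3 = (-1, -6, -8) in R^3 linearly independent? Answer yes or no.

Form the matrix with these vectors as rows and row reduce.
R2 ← R2 + (3/2)·R1: [0, 20, 30]
R3 ← R3 − (1/4)·R1: [0, -6, -9]
R3 ← R3 + (3/10)·R2: [0, 0, 0]
2 nonzero rows, so the 3 vectors span a space of dimension 2.
Since 2 < 3, the vectors are linearly dependent.

no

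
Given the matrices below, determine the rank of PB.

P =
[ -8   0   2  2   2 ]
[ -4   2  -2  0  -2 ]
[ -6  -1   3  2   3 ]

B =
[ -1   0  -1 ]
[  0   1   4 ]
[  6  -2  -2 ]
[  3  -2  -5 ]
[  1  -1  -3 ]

2

First compute PB:
[[ 28, -10, -12],
 [-10,   8,  22],
 [ 33, -14, -23]]
Now row reduce the product.
R2 ← R2 + (5/14)·R1: [0, 31/7, 124/7]
R3 ← R3 − (33/28)·R1: [0, -31/14, -62/7]
R3 ← R3 + (1/2)·R2: [0, 0, 0]
2 nonzero rows, so rank(PB) = 2.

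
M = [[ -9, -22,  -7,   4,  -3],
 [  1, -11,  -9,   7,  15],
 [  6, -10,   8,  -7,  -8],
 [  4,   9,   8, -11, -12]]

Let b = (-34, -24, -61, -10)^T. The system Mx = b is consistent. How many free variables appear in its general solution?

Row reduce the augmented matrix [M | b].
R2 ← R2 + (1/9)·R1: [0, -121/9, -88/9, 67/9, 44/3, -250/9]
R3 ← R3 + (2/3)·R1: [0, -74/3, 10/3, -13/3, -10, -251/3]
R4 ← R4 + (4/9)·R1: [0, -7/9, 44/9, -83/9, -40/3, -226/9]
R3 ← R3 − (222/121)·R2: [0, 0, 234/11, -2177/121, -406/11, -3957/121]
R4 ← R4 − (7/121)·R2: [0, 0, 60/11, -1168/121, -156/11, -2844/121]
R4 ← R4 − (10/39)·R3: [0, 0, 0, -2162/429, -184/39, -2162/143]
The echelon form has 4 nonzero rows, and every pivot lies in the first 5 columns, so rank(M) = rank([M|b]) = 4.
The system is consistent.
Free variables = (unknowns) − (rank) = 5 − 4 = 1.

1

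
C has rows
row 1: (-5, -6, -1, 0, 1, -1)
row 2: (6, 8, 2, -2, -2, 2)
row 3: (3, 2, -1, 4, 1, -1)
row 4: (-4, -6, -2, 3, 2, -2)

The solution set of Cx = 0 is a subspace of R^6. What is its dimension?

4

Row reduce to echelon form.
R2 ← R2 + (6/5)·R1: [0, 4/5, 4/5, -2, -4/5, 4/5]
R3 ← R3 + (3/5)·R1: [0, -8/5, -8/5, 4, 8/5, -8/5]
R4 ← R4 − (4/5)·R1: [0, -6/5, -6/5, 3, 6/5, -6/5]
R3 ← R3 + (2)·R2: [0, 0, 0, 0, 0, 0]
R4 ← R4 + (3/2)·R2: [0, 0, 0, 0, 0, 0]
2 nonzero rows, so rank(C) = 2.
C has 6 columns; by rank–nullity, nullity = 6 − 2 = 4.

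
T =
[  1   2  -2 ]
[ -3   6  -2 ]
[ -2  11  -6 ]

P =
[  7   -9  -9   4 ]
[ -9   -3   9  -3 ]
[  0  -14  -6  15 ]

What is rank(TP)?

First compute TP:
[[-11,  13,  21, -32],
 [-75,  37,  93, -60],
 [-113,  69, 153, -131]]
Now row reduce the product.
R2 ← R2 − (75/11)·R1: [0, -568/11, -552/11, 1740/11]
R3 ← R3 − (113/11)·R1: [0, -710/11, -690/11, 2175/11]
R3 ← R3 − (5/4)·R2: [0, 0, 0, 0]
2 nonzero rows, so rank(TP) = 2.

2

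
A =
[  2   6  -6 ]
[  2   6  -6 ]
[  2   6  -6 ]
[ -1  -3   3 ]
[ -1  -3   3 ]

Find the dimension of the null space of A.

2

Row reduce to echelon form.
R2 ← R2 − R1: [0, 0, 0]
R3 ← R3 − R1: [0, 0, 0]
R4 ← R4 + (1/2)·R1: [0, 0, 0]
R5 ← R5 + (1/2)·R1: [0, 0, 0]
1 nonzero row, so rank(A) = 1.
A has 3 columns; by rank–nullity, nullity = 3 − 1 = 2.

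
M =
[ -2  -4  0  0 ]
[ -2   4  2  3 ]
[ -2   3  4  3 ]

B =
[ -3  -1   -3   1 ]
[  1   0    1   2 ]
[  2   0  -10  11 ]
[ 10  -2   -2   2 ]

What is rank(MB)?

First compute MB:
[[  2,   2,   2, -10],
 [ 44,  -4, -16,  34],
 [ 47,  -4, -37,  54]]
Now row reduce the product.
R2 ← R2 − (22)·R1: [0, -48, -60, 254]
R3 ← R3 − (47/2)·R1: [0, -51, -84, 289]
R3 ← R3 − (17/16)·R2: [0, 0, -81/4, 153/8]
3 nonzero rows, so rank(MB) = 3.

3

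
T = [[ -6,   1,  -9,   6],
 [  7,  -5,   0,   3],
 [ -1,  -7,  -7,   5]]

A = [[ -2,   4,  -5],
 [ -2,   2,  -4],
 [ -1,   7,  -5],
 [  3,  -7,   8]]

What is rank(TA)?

2

First compute TA:
[[ 37, -127, 119],
 [  5,  -3,   9],
 [ 38, -102, 108]]
Now row reduce the product.
R2 ← R2 − (5/37)·R1: [0, 524/37, -262/37]
R3 ← R3 − (38/37)·R1: [0, 1052/37, -526/37]
R3 ← R3 − (263/131)·R2: [0, 0, 0]
2 nonzero rows, so rank(TA) = 2.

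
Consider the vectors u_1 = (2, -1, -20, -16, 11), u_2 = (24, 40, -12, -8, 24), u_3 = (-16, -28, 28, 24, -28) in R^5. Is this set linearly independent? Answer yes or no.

yes

Form the matrix with these vectors as rows and row reduce.
R2 ← R2 − (12)·R1: [0, 52, 228, 184, -108]
R3 ← R3 + (8)·R1: [0, -36, -132, -104, 60]
R3 ← R3 + (9/13)·R2: [0, 0, 336/13, 304/13, -192/13]
3 nonzero rows, so the 3 vectors span a space of dimension 3.
Since 3 = 3, the vectors are linearly independent.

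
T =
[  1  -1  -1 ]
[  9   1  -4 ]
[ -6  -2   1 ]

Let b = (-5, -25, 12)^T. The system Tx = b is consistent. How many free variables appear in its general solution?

Row reduce the augmented matrix [T | b].
R2 ← R2 − (9)·R1: [0, 10, 5, 20]
R3 ← R3 + (6)·R1: [0, -8, -5, -18]
R3 ← R3 + (4/5)·R2: [0, 0, -1, -2]
The echelon form has 3 nonzero rows, and every pivot lies in the first 3 columns, so rank(T) = rank([T|b]) = 3.
The system is consistent.
Free variables = (unknowns) − (rank) = 3 − 3 = 0.

0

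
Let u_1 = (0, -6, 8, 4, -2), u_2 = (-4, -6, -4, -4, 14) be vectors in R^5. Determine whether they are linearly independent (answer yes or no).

yes

Form the matrix with these vectors as rows and row reduce.
Swap R1 ↔ R2
2 nonzero rows, so the 2 vectors span a space of dimension 2.
Since 2 = 2, the vectors are linearly independent.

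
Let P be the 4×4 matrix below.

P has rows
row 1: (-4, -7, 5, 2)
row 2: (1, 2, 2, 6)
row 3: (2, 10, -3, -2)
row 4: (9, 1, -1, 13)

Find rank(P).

Row reduce to echelon form.
R2 ← R2 + (1/4)·R1: [0, 1/4, 13/4, 13/2]
R3 ← R3 + (1/2)·R1: [0, 13/2, -1/2, -1]
R4 ← R4 + (9/4)·R1: [0, -59/4, 41/4, 35/2]
R3 ← R3 − (26)·R2: [0, 0, -85, -170]
R4 ← R4 + (59)·R2: [0, 0, 202, 401]
R4 ← R4 + (202/85)·R3: [0, 0, 0, -3]
Echelon form has 4 nonzero rows, so rank(P) = 4.

4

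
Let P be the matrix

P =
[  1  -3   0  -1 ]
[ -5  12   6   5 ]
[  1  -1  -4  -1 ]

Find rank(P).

2

Row reduce to echelon form.
R2 ← R2 + (5)·R1: [0, -3, 6, 0]
R3 ← R3 − R1: [0, 2, -4, 0]
R3 ← R3 + (2/3)·R2: [0, 0, 0, 0]
Echelon form has 2 nonzero rows, so rank(P) = 2.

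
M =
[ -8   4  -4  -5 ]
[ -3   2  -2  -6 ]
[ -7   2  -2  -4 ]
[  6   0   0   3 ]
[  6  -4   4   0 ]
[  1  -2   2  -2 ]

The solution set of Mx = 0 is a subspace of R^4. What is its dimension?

1

Row reduce to echelon form.
R2 ← R2 − (3/8)·R1: [0, 1/2, -1/2, -33/8]
R3 ← R3 − (7/8)·R1: [0, -3/2, 3/2, 3/8]
R4 ← R4 + (3/4)·R1: [0, 3, -3, -3/4]
R5 ← R5 + (3/4)·R1: [0, -1, 1, -15/4]
R6 ← R6 + (1/8)·R1: [0, -3/2, 3/2, -21/8]
R3 ← R3 + (3)·R2: [0, 0, 0, -12]
R4 ← R4 − (6)·R2: [0, 0, 0, 24]
R5 ← R5 + (2)·R2: [0, 0, 0, -12]
R6 ← R6 + (3)·R2: [0, 0, 0, -15]
R4 ← R4 + (2)·R3: [0, 0, 0, 0]
R5 ← R5 − R3: [0, 0, 0, 0]
R6 ← R6 − (5/4)·R3: [0, 0, 0, 0]
3 nonzero rows, so rank(M) = 3.
M has 4 columns; by rank–nullity, nullity = 4 − 3 = 1.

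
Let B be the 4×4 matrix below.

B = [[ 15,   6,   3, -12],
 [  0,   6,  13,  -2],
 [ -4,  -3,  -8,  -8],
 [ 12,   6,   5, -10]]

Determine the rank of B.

3

Row reduce to echelon form.
R3 ← R3 + (4/15)·R1: [0, -7/5, -36/5, -56/5]
R4 ← R4 − (4/5)·R1: [0, 6/5, 13/5, -2/5]
R3 ← R3 + (7/30)·R2: [0, 0, -25/6, -35/3]
R4 ← R4 − (1/5)·R2: [0, 0, 0, 0]
Echelon form has 3 nonzero rows, so rank(B) = 3.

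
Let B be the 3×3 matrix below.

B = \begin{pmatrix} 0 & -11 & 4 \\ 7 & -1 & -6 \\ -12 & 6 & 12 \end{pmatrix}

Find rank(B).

Row reduce to echelon form.
Swap R1 ↔ R2
R3 ← R3 + (12/7)·R1: [0, 30/7, 12/7]
R3 ← R3 + (30/77)·R2: [0, 0, 36/11]
Echelon form has 3 nonzero rows, so rank(B) = 3.

3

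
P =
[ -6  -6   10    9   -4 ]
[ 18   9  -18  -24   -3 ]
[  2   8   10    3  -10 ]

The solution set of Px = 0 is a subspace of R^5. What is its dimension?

Row reduce to echelon form.
R2 ← R2 + (3)·R1: [0, -9, 12, 3, -15]
R3 ← R3 + (1/3)·R1: [0, 6, 40/3, 6, -34/3]
R3 ← R3 + (2/3)·R2: [0, 0, 64/3, 8, -64/3]
3 nonzero rows, so rank(P) = 3.
P has 5 columns; by rank–nullity, nullity = 5 − 3 = 2.

2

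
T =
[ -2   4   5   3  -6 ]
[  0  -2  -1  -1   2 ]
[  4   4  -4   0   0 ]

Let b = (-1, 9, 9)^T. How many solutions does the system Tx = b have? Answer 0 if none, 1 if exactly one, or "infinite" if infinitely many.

0

Row reduce the augmented matrix [T | b].
R3 ← R3 + (2)·R1: [0, 12, 6, 6, -12, 7]
R3 ← R3 + (6)·R2: [0, 0, 0, 0, 0, 61]
The echelon form has 3 nonzero rows; the last pivot sits in the augmented column, so rank(T) = 2 but rank([T|b]) = 3.
Since the ranks differ, the system is inconsistent.
It has no solutions.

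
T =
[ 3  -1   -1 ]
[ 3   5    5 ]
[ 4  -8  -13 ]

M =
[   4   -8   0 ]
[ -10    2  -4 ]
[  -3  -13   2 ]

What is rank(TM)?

First compute TM:
[[ 25, -13,   2],
 [-53, -79, -10],
 [135, 121,   6]]
Now row reduce the product.
R2 ← R2 + (53/25)·R1: [0, -2664/25, -144/25]
R3 ← R3 − (27/5)·R1: [0, 956/5, -24/5]
R3 ← R3 + (1195/666)·R2: [0, 0, -560/37]
3 nonzero rows, so rank(TM) = 3.

3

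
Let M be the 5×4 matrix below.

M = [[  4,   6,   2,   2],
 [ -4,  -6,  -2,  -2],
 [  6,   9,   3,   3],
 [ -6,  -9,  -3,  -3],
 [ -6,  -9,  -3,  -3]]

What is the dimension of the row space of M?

Row reduce to echelon form.
R2 ← R2 + R1: [0, 0, 0, 0]
R3 ← R3 − (3/2)·R1: [0, 0, 0, 0]
R4 ← R4 + (3/2)·R1: [0, 0, 0, 0]
R5 ← R5 + (3/2)·R1: [0, 0, 0, 0]
Echelon form has 1 nonzero row, so rank(M) = 1.
The row space has dimension equal to the rank: 1.

1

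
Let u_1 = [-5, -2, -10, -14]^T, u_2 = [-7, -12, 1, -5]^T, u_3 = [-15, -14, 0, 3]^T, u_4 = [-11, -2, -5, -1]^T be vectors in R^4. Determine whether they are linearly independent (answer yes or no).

yes

Form the matrix with these vectors as rows and row reduce.
R2 ← R2 − (7/5)·R1: [0, -46/5, 15, 73/5]
R3 ← R3 − (3)·R1: [0, -8, 30, 45]
R4 ← R4 − (11/5)·R1: [0, 12/5, 17, 149/5]
R3 ← R3 − (20/23)·R2: [0, 0, 390/23, 743/23]
R4 ← R4 + (6/23)·R2: [0, 0, 481/23, 773/23]
R4 ← R4 − (37/30)·R3: [0, 0, 0, -187/30]
4 nonzero rows, so the 4 vectors span a space of dimension 4.
Since 4 = 4, the vectors are linearly independent.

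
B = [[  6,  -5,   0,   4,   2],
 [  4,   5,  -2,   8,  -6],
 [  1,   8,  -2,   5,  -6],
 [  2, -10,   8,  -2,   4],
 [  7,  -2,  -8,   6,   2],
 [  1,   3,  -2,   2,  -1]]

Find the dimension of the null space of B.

Row reduce to echelon form.
R2 ← R2 − (2/3)·R1: [0, 25/3, -2, 16/3, -22/3]
R3 ← R3 − (1/6)·R1: [0, 53/6, -2, 13/3, -19/3]
R4 ← R4 − (1/3)·R1: [0, -25/3, 8, -10/3, 10/3]
R5 ← R5 − (7/6)·R1: [0, 23/6, -8, 4/3, -1/3]
R6 ← R6 − (1/6)·R1: [0, 23/6, -2, 4/3, -4/3]
R3 ← R3 − (53/50)·R2: [0, 0, 3/25, -33/25, 36/25]
R4 ← R4 + R2: [0, 0, 6, 2, -4]
R5 ← R5 − (23/50)·R2: [0, 0, -177/25, -28/25, 76/25]
R6 ← R6 − (23/50)·R2: [0, 0, -27/25, -28/25, 51/25]
R4 ← R4 − (50)·R3: [0, 0, 0, 68, -76]
R5 ← R5 + (59)·R3: [0, 0, 0, -79, 88]
R6 ← R6 + (9)·R3: [0, 0, 0, -13, 15]
R5 ← R5 + (79/68)·R4: [0, 0, 0, 0, -5/17]
R6 ← R6 + (13/68)·R4: [0, 0, 0, 0, 8/17]
R6 ← R6 + (8/5)·R5: [0, 0, 0, 0, 0]
5 nonzero rows, so rank(B) = 5.
B has 5 columns; by rank–nullity, nullity = 5 − 5 = 0.

0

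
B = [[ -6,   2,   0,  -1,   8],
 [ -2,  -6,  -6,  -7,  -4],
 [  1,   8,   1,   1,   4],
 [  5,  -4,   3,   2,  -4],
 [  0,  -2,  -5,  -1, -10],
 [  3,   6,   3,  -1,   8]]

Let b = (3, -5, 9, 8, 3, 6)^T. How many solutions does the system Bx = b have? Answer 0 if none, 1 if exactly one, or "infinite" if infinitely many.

0

Row reduce the augmented matrix [B | b].
R2 ← R2 − (1/3)·R1: [0, -20/3, -6, -20/3, -20/3, -6]
R3 ← R3 + (1/6)·R1: [0, 25/3, 1, 5/6, 16/3, 19/2]
R4 ← R4 + (5/6)·R1: [0, -7/3, 3, 7/6, 8/3, 21/2]
R6 ← R6 + (1/2)·R1: [0, 7, 3, -3/2, 12, 15/2]
R3 ← R3 + (5/4)·R2: [0, 0, -13/2, -15/2, -3, 2]
R4 ← R4 − (7/20)·R2: [0, 0, 51/10, 7/2, 5, 63/5]
R5 ← R5 − (3/10)·R2: [0, 0, -16/5, 1, -8, 24/5]
R6 ← R6 + (21/20)·R2: [0, 0, -33/10, -17/2, 5, 6/5]
R4 ← R4 + (51/65)·R3: [0, 0, 0, -31/13, 172/65, 921/65]
R5 ← R5 − (32/65)·R3: [0, 0, 0, 61/13, -424/65, 248/65]
R6 ← R6 − (33/65)·R3: [0, 0, 0, -61/13, 424/65, 12/65]
R5 ← R5 + (61/31)·R4: [0, 0, 0, 0, -204/155, 4913/155]
R6 ← R6 − (61/31)·R4: [0, 0, 0, 0, 204/155, -4293/155]
R6 ← R6 + R5: [0, 0, 0, 0, 0, 4]
The echelon form has 6 nonzero rows; the last pivot sits in the augmented column, so rank(B) = 5 but rank([B|b]) = 6.
Since the ranks differ, the system is inconsistent.
It has no solutions.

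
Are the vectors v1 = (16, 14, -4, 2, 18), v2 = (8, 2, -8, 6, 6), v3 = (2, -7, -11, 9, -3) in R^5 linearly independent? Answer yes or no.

Form the matrix with these vectors as rows and row reduce.
R2 ← R2 − (1/2)·R1: [0, -5, -6, 5, -3]
R3 ← R3 − (1/8)·R1: [0, -35/4, -21/2, 35/4, -21/4]
R3 ← R3 − (7/4)·R2: [0, 0, 0, 0, 0]
2 nonzero rows, so the 3 vectors span a space of dimension 2.
Since 2 < 3, the vectors are linearly dependent.

no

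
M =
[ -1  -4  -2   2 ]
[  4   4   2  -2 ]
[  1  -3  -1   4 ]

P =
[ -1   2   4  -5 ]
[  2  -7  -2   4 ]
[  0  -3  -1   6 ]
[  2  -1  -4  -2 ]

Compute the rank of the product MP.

3

First compute MP:
[[ -3,  30,  -2, -27],
 [  0, -24,  14,  12],
 [  1,  22,  -5, -31]]
Now row reduce the product.
R3 ← R3 + (1/3)·R1: [0, 32, -17/3, -40]
R3 ← R3 + (4/3)·R2: [0, 0, 13, -24]
3 nonzero rows, so rank(MP) = 3.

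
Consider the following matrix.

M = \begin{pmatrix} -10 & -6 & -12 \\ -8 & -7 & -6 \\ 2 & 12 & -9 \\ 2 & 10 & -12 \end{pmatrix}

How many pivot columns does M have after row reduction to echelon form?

3

Row reduce to echelon form.
R2 ← R2 − (4/5)·R1: [0, -11/5, 18/5]
R3 ← R3 + (1/5)·R1: [0, 54/5, -57/5]
R4 ← R4 + (1/5)·R1: [0, 44/5, -72/5]
R3 ← R3 + (54/11)·R2: [0, 0, 69/11]
R4 ← R4 + (4)·R2: [0, 0, 0]
Echelon form has 3 nonzero rows, so rank(M) = 3.
Each nonzero row contributes one pivot column: 3 pivot columns.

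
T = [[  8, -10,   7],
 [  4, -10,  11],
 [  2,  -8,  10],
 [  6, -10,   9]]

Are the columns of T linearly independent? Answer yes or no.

Row reduce T to echelon form.
R2 ← R2 − (1/2)·R1: [0, -5, 15/2]
R3 ← R3 − (1/4)·R1: [0, -11/2, 33/4]
R4 ← R4 − (3/4)·R1: [0, -5/2, 15/4]
R3 ← R3 − (11/10)·R2: [0, 0, 0]
R4 ← R4 − (1/2)·R2: [0, 0, 0]
2 pivots among 3 columns.
Only 2 < 3 pivot columns, so the columns are linearly dependent.

no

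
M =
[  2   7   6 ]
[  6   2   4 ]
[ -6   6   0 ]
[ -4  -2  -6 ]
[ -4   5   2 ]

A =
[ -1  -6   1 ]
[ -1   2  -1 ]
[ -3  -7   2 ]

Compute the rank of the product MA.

First compute MA:
[[-27, -40,   7],
 [-20, -60,  12],
 [  0,  48, -12],
 [ 24,  62, -14],
 [ -7,  20,  -5]]
Now row reduce the product.
R2 ← R2 − (20/27)·R1: [0, -820/27, 184/27]
R4 ← R4 + (8/9)·R1: [0, 238/9, -70/9]
R5 ← R5 − (7/27)·R1: [0, 820/27, -184/27]
R3 ← R3 + (324/205)·R2: [0, 0, -252/205]
R4 ← R4 + (357/410)·R2: [0, 0, -378/205]
R5 ← R5 + R2: [0, 0, 0]
R4 ← R4 − (3/2)·R3: [0, 0, 0]
3 nonzero rows, so rank(MA) = 3.

3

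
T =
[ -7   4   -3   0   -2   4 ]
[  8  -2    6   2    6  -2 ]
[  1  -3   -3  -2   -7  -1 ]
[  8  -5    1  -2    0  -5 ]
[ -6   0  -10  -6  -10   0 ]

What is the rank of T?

4

Row reduce to echelon form.
R2 ← R2 + (8/7)·R1: [0, 18/7, 18/7, 2, 26/7, 18/7]
R3 ← R3 + (1/7)·R1: [0, -17/7, -24/7, -2, -51/7, -3/7]
R4 ← R4 + (8/7)·R1: [0, -3/7, -17/7, -2, -16/7, -3/7]
R5 ← R5 − (6/7)·R1: [0, -24/7, -52/7, -6, -58/7, -24/7]
R3 ← R3 + (17/18)·R2: [0, 0, -1, -1/9, -34/9, 2]
R4 ← R4 + (1/6)·R2: [0, 0, -2, -5/3, -5/3, 0]
R5 ← R5 + (4/3)·R2: [0, 0, -4, -10/3, -10/3, 0]
R4 ← R4 − (2)·R3: [0, 0, 0, -13/9, 53/9, -4]
R5 ← R5 − (4)·R3: [0, 0, 0, -26/9, 106/9, -8]
R5 ← R5 − (2)·R4: [0, 0, 0, 0, 0, 0]
Echelon form has 4 nonzero rows, so rank(T) = 4.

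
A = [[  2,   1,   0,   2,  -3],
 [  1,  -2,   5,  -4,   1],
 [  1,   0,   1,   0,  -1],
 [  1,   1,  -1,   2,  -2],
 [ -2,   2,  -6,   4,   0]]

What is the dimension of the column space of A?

Row reduce to echelon form.
R2 ← R2 − (1/2)·R1: [0, -5/2, 5, -5, 5/2]
R3 ← R3 − (1/2)·R1: [0, -1/2, 1, -1, 1/2]
R4 ← R4 − (1/2)·R1: [0, 1/2, -1, 1, -1/2]
R5 ← R5 + R1: [0, 3, -6, 6, -3]
R3 ← R3 − (1/5)·R2: [0, 0, 0, 0, 0]
R4 ← R4 + (1/5)·R2: [0, 0, 0, 0, 0]
R5 ← R5 + (6/5)·R2: [0, 0, 0, 0, 0]
Echelon form has 2 nonzero rows, so rank(A) = 2.
The column space has dimension equal to the rank: 2.

2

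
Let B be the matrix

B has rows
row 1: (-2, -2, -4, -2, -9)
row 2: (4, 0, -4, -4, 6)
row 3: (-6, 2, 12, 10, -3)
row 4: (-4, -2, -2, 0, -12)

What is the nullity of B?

3

Row reduce to echelon form.
R2 ← R2 + (2)·R1: [0, -4, -12, -8, -12]
R3 ← R3 − (3)·R1: [0, 8, 24, 16, 24]
R4 ← R4 − (2)·R1: [0, 2, 6, 4, 6]
R3 ← R3 + (2)·R2: [0, 0, 0, 0, 0]
R4 ← R4 + (1/2)·R2: [0, 0, 0, 0, 0]
2 nonzero rows, so rank(B) = 2.
B has 5 columns; by rank–nullity, nullity = 5 − 2 = 3.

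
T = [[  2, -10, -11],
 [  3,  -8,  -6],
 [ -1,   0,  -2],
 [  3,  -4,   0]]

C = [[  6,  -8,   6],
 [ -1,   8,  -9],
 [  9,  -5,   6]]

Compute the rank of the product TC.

First compute TC:
[[-77, -41,  36],
 [-28, -58,  54],
 [-24,  18, -18],
 [ 22, -56,  54]]
Now row reduce the product.
R2 ← R2 − (4/11)·R1: [0, -474/11, 450/11]
R3 ← R3 − (24/77)·R1: [0, 2370/77, -2250/77]
R4 ← R4 + (2/7)·R1: [0, -474/7, 450/7]
R3 ← R3 + (5/7)·R2: [0, 0, 0]
R4 ← R4 − (11/7)·R2: [0, 0, 0]
2 nonzero rows, so rank(TC) = 2.

2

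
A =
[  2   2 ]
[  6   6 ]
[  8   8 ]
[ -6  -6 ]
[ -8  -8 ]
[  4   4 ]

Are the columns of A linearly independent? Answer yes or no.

no

Row reduce A to echelon form.
R2 ← R2 − (3)·R1: [0, 0]
R3 ← R3 − (4)·R1: [0, 0]
R4 ← R4 + (3)·R1: [0, 0]
R5 ← R5 + (4)·R1: [0, 0]
R6 ← R6 − (2)·R1: [0, 0]
1 pivot among 2 columns.
Only 1 < 2 pivot columns, so the columns are linearly dependent.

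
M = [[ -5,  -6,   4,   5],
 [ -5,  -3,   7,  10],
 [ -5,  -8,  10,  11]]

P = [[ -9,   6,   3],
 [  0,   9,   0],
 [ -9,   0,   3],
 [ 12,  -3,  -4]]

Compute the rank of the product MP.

2

First compute MP:
[[ 69, -99, -23],
 [102, -87, -34],
 [ 87, -135, -29]]
Now row reduce the product.
R2 ← R2 − (34/23)·R1: [0, 1365/23, 0]
R3 ← R3 − (29/23)·R1: [0, -234/23, 0]
R3 ← R3 + (6/35)·R2: [0, 0, 0]
2 nonzero rows, so rank(MP) = 2.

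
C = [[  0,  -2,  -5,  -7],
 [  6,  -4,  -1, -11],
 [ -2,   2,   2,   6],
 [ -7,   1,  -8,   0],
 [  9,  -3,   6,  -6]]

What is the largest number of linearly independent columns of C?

2

Row reduce to echelon form.
Swap R1 ↔ R2
R3 ← R3 + (1/3)·R1: [0, 2/3, 5/3, 7/3]
R4 ← R4 + (7/6)·R1: [0, -11/3, -55/6, -77/6]
R5 ← R5 − (3/2)·R1: [0, 3, 15/2, 21/2]
R3 ← R3 + (1/3)·R2: [0, 0, 0, 0]
R4 ← R4 − (11/6)·R2: [0, 0, 0, 0]
R5 ← R5 + (3/2)·R2: [0, 0, 0, 0]
Echelon form has 2 nonzero rows, so rank(C) = 2.
The rank gives the maximum number of linearly independent columns: 2.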